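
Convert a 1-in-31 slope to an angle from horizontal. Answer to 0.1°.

1.8°

tan θ = 1/31 = 0.0323
θ = arctan(0.0323) = 1.85°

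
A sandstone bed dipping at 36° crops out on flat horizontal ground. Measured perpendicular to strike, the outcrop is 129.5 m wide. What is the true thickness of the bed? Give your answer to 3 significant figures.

True thickness t = w · sin(dip) = 129.5 × sin 36°
t = 129.5 × 0.5878 = 76.118 m

76.1 m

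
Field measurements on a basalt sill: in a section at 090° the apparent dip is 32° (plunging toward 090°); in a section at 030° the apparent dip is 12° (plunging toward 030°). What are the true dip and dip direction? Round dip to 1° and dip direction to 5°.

Represent each trace as a vector plunging at its apparent dip toward its trend (east-north-up frame): v₁ = (0.848, 0.000, -0.530), v₂ = (0.489, 0.847, -0.208).
n = v₁ × v₂ = (0.449, -0.083, 0.718) (taken with n_z > 0).
Dip δ = arctan(|n_h|/n_z) = arctan(0.456/0.718) = 32.4°.
The horizontal component of n points toward azimuth atan2(n_x, n_y) = 100°, the dip direction.

true dip 32°, dip direction 100°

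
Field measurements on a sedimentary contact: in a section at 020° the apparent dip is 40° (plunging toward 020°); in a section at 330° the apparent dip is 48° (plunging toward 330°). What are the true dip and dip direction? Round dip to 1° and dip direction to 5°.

true dip 48°, dip direction 340°

Each apparent-dip line lies in the plane. As unit vectors (x east, y north, z up), v₁ plunges 40°→020° and v₂ plunges 48°→330°.
The plane normal is n = v₁ × v₂ ∝ (-0.162, 0.410, 0.393).
Dip δ = arctan(|n_h|/n_z) = arctan(0.441/0.393) = 48.3°.
Dip direction = atan2(-0.162, 0.410) = 338° (azimuth of n's horizontal projection).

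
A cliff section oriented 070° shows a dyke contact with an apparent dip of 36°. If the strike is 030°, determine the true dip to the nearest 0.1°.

β = acute angle between strike 030° and section 070° = 40°.
tan(true dip) = tan 36° / sin 40° = 1.1303
δ = arctan(1.1303) = 48.50°

48.5°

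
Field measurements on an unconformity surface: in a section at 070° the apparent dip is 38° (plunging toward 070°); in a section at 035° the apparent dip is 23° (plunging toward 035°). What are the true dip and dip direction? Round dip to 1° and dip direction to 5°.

The two traces are lines in the plane: v₁ = (sin 70°·cos 38°, cos 70°·cos 38°, −sin 38°), v₂ = (sin 35°·cos 23°, cos 35°·cos 23°, −sin 23°).
The plane normal is n = v₁ × v₂ ∝ (0.359, -0.036, 0.416).
tan δ = √(n_x²+n_y²)/n_z = 0.361/0.416, so δ = 40.9°.
Dip direction = atan2(0.359, -0.036) = 96° (azimuth of n's horizontal projection).

true dip 41°, dip direction 095°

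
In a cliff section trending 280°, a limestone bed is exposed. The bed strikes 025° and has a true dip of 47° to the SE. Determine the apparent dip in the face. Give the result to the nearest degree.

46°

The strike is 025° and the section trends 280°; the acute angle between them is β = 75°.
tan(apparent dip) = tan 47° · sin 75° = 1.0358
apparent dip = arctan 1.0358 = 46.01°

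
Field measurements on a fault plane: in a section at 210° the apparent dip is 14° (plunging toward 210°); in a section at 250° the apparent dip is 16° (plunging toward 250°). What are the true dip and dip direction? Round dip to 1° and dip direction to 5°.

Represent each trace as a vector plunging at its apparent dip toward its trend (east-north-up frame): v₁ = (-0.485, -0.840, -0.242), v₂ = (-0.903, -0.329, -0.276).
Cross product v₁ × v₂ gives the pole to the plane: n ∝ (-0.152, -0.085, 0.600).
Dip δ = arctan(|n_h|/n_z) = arctan(0.174/0.600) = 16.2°.
Dip direction = atan2(-0.152, -0.085) = 241° (azimuth of n's horizontal projection).

true dip 16°, dip direction 240°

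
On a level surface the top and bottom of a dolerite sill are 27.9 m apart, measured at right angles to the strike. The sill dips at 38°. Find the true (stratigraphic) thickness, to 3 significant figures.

True thickness t = w · sin(dip) = 27.9 × sin 38°
t = 27.9 × 0.6157 = 17.177 m

17.2 m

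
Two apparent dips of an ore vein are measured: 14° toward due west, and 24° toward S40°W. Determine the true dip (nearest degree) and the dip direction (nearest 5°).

true dip 24°, dip direction 215°

Represent each trace as a vector plunging at its apparent dip toward its trend (east-north-up frame): v₁ = (-0.970, -0.000, -0.242), v₂ = (-0.587, -0.700, -0.407).
n = v₁ × v₂ = (-0.169, -0.253, 0.679) (taken with n_z > 0).
True dip = arccos(n_z / |n|) = arccos(0.9127) = 24.1°.
The horizontal component of n points toward azimuth atan2(n_x, n_y) = 214°, the dip direction.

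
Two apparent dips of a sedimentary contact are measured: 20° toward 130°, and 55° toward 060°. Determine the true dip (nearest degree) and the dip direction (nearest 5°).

true dip 55°, dip direction 055°

Represent each trace as a vector plunging at its apparent dip toward its trend (east-north-up frame): v₁ = (0.720, -0.604, -0.342), v₂ = (0.497, 0.287, -0.819).
n = v₁ × v₂ = (0.593, 0.420, 0.506) (taken with n_z > 0).
True dip = arccos(n_z / |n|) = arccos(0.5719) = 55.1°.
The horizontal component of n points toward azimuth atan2(n_x, n_y) = 55°, the dip direction.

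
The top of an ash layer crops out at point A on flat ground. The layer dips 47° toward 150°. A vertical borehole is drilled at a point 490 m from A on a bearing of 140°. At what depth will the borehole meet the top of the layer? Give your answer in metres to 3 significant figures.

517 m

The hole lies 10° from the dip direction, so the down-dip offset is 490 × cos 10° = 482.56 m.
Depth = down-dip offset × tan(dip) = 482.56 × tan 47° = 482.56 × 1.0724
Depth = 517.48 m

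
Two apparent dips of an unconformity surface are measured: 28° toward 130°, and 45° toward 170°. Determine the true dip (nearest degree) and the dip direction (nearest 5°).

true dip 47°, dip direction 190°

The two traces are lines in the plane: v₁ = (sin 130°·cos 28°, cos 130°·cos 28°, −sin 28°), v₂ = (sin 170°·cos 45°, cos 170°·cos 45°, −sin 45°).
n = v₁ × v₂ = (-0.074, -0.421, 0.401) (taken with n_z > 0).
True dip = arccos(n_z / |n|) = arccos(0.6847) = 46.8°.
Dip direction = atan2(-0.074, -0.421) = 190° (azimuth of n's horizontal projection).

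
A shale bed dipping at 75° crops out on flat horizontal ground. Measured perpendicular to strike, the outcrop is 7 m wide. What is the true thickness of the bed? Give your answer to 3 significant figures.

6.76 m

True thickness t = w · sin(dip) = 7 × sin 75°
t = 7 × 0.9659 = 6.761 m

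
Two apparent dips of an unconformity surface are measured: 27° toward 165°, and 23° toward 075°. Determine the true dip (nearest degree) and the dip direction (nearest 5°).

Represent each trace as a vector plunging at its apparent dip toward its trend (east-north-up frame): v₁ = (0.231, -0.861, -0.454), v₂ = (0.889, 0.238, -0.391).
Cross product v₁ × v₂ gives the pole to the plane: n ∝ (0.444, -0.314, 0.820).
True dip = arccos(n_z / |n|) = arccos(0.8334) = 33.6°.
Dip direction = azimuth of (n_x, n_y) = atan2(0.444, -0.314) = 125°.

true dip 34°, dip direction 125°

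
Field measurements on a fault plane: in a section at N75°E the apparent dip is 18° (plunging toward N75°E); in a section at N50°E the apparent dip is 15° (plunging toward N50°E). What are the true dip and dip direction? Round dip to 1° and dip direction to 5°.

Each apparent-dip line lies in the plane. As unit vectors (x east, y north, z up), v₁ plunges 18°→N75°E and v₂ plunges 15°→N50°E.
n = v₁ × v₂ = (0.128, 0.009, 0.388) (taken with n_z > 0).
True dip = arccos(n_z / |n|) = arccos(0.9494) = 18.3°.
Dip direction = atan2(0.128, 0.009) = 86° (azimuth of n's horizontal projection).

true dip 18°, dip direction 085°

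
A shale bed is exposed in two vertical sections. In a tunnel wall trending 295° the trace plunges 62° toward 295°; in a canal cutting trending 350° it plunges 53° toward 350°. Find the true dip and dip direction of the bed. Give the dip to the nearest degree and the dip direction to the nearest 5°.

Represent each trace as a vector plunging at its apparent dip toward its trend (east-north-up frame): v₁ = (-0.425, 0.198, -0.883), v₂ = (-0.105, 0.593, -0.799).
Cross product v₁ × v₂ gives the pole to the plane: n ∝ (-0.365, 0.248, 0.231).
Dip δ = arctan(|n_h|/n_z) = arctan(0.441/0.231) = 62.3°.
Dip direction = azimuth of (n_x, n_y) = atan2(-0.365, 0.248) = 304°.

true dip 62°, dip direction 305°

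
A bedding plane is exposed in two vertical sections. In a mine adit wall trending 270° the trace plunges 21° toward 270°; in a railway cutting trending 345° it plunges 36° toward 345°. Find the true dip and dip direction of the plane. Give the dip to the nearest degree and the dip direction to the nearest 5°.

Represent each trace as a vector plunging at its apparent dip toward its trend (east-north-up frame): v₁ = (-0.934, -0.000, -0.358), v₂ = (-0.209, 0.781, -0.588).
n = v₁ × v₂ = (-0.280, 0.474, 0.730) (taken with n_z > 0).
Dip δ = arctan(|n_h|/n_z) = arctan(0.550/0.730) = 37.0°.
Dip direction = azimuth of (n_x, n_y) = atan2(-0.280, 0.474) = 329°.

true dip 37°, dip direction 330°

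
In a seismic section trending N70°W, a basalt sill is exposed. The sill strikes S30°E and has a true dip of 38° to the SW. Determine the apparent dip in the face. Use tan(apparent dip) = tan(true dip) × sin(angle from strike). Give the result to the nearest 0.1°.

26.7°

The strike is S30°E and the section trends N70°W; the acute angle between them is β = 40°.
tan α = tan 38° × sin 40° = 0.7813 × 0.6428 = 0.5022
α = arctan(0.5022) = 26.67°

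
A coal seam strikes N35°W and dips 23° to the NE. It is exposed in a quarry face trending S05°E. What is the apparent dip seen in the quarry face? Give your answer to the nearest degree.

12°

Angle between strike (N35°W) and section (S05°E): β = 30°.
tan α = tan 23° × sin 30° = 0.4245 × 0.5000 = 0.2122
apparent dip = arctan 0.2122 = 11.98°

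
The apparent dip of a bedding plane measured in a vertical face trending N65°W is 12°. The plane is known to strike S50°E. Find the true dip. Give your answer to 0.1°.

39.4°

The section is 15° from the strike.
tan δ = tan α / sin β = tan 12° / sin 15° = 0.2126 / 0.2588 = 0.8213
true dip = arctan 0.8213 = 39.39°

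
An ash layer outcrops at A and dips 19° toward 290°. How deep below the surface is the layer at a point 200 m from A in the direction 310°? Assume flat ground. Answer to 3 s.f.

The hole lies 20° from the dip direction, so the down-dip offset is 200 × cos 20° = 187.94 m.
Depth = down-dip offset × tan(dip) = 187.94 × tan 19° = 187.94 × 0.3443
Depth = 64.71 m

64.7 m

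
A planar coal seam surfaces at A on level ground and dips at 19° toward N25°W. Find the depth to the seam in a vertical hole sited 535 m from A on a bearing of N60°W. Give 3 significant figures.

The hole lies 35° from the dip direction, so the down-dip offset is 535 × cos 35° = 438.25 m.
Depth = down-dip offset × tan(dip) = 438.25 × tan 19° = 438.25 × 0.3443
Depth = 150.90 m

151 m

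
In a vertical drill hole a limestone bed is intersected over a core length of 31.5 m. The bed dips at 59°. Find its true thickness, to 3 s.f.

16.2 m

True thickness t = h · cos(dip) = 31.5 × cos 59°
t = 31.5 × 0.5150 = 16.224 m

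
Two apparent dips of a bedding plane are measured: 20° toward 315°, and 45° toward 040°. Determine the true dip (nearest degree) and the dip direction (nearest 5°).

true dip 46°, dip direction 025°

The two traces are lines in the plane: v₁ = (sin 315°·cos 20°, cos 315°·cos 20°, −sin 20°), v₂ = (sin 40°·cos 45°, cos 40°·cos 45°, −sin 45°).
n = v₁ × v₂ = (0.285, 0.625, 0.662) (taken with n_z > 0).
True dip = arccos(n_z / |n|) = arccos(0.6938) = 46.1°.
Dip direction = azimuth of (n_x, n_y) = atan2(0.285, 0.625) = 24°.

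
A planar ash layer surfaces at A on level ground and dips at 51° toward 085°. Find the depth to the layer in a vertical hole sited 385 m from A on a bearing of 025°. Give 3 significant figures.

238 m

The hole lies 60° from the dip direction, so the down-dip offset is 385 × cos 60° = 192.50 m.
Depth = down-dip offset × tan(dip) = 192.50 × tan 51° = 192.50 × 1.2349
Depth = 237.72 m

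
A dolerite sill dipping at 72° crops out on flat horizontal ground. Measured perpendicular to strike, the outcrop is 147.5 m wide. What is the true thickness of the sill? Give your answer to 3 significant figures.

True thickness t = w · sin(dip) = 147.5 × sin 72°
t = 147.5 × 0.9511 = 140.281 m

140 m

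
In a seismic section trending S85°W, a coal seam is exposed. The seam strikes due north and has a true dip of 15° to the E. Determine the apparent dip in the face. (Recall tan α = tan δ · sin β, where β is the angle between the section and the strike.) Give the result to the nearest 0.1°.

14.9°

The section lies 85° from the strike.
tan α = tan 15° × sin 85° = 0.2679 × 0.9962 = 0.2669
apparent dip = arctan 0.2669 = 14.95°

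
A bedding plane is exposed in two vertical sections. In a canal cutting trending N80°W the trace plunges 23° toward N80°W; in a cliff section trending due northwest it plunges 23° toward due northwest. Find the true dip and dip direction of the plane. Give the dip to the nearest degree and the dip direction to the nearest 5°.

true dip 24°, dip direction 300°

The two traces are lines in the plane: v₁ = (sin 280°·cos 23°, cos 280°·cos 23°, −sin 23°), v₂ = (sin 315°·cos 23°, cos 315°·cos 23°, −sin 23°).
The plane normal is n = v₁ × v₂ ∝ (-0.192, 0.100, 0.486).
True dip = arccos(n_z / |n|) = arccos(0.9136) = 24.0°.
Dip direction = azimuth of (n_x, n_y) = atan2(-0.192, 0.100) = 298°.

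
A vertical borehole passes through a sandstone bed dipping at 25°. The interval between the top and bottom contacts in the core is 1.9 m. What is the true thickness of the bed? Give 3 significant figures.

True thickness t = h · cos(dip) = 1.9 × cos 25°
t = 1.9 × 0.9063 = 1.722 m

1.72 m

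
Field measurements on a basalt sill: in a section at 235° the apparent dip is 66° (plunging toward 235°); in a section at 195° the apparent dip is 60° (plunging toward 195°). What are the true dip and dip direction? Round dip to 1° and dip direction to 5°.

true dip 66°, dip direction 235°

Each apparent-dip line lies in the plane. As unit vectors (x east, y north, z up), v₁ plunges 66°→235° and v₂ plunges 60°→195°.
The plane normal is n = v₁ × v₂ ∝ (-0.239, -0.170, 0.131).
Dip δ = arctan(|n_h|/n_z) = arctan(0.294/0.131) = 66.0°.
Dip direction = atan2(-0.239, -0.170) = 235° (azimuth of n's horizontal projection).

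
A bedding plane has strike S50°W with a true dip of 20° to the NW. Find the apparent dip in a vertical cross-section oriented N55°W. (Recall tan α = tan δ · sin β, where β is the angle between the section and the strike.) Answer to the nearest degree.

19°

The section lies 75° from the strike.
tan α = tan 20° × sin 75° = 0.3640 × 0.9659 = 0.3516
apparent dip = arctan 0.3516 = 19.37°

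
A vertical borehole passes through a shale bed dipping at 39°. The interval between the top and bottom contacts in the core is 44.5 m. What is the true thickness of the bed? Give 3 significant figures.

34.6 m

True thickness t = h · cos(dip) = 44.5 × cos 39°
t = 44.5 × 0.7771 = 34.583 m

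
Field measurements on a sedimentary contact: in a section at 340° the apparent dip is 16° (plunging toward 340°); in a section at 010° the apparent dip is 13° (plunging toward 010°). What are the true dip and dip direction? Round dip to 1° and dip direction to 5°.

The two traces are lines in the plane: v₁ = (sin 340°·cos 16°, cos 340°·cos 16°, −sin 16°), v₂ = (sin 10°·cos 13°, cos 10°·cos 13°, −sin 13°).
n = v₁ × v₂ = (-0.061, 0.121, 0.468) (taken with n_z > 0).
tan δ = √(n_x²+n_y²)/n_z = 0.135/0.468, so δ = 16.1°.
Dip direction = azimuth of (n_x, n_y) = atan2(-0.061, 0.121) = 333°.

true dip 16°, dip direction 335°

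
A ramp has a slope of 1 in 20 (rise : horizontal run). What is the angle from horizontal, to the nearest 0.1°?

tan θ = 1/20 = 0.0500
θ = arctan(0.0500) = 2.86°

2.9°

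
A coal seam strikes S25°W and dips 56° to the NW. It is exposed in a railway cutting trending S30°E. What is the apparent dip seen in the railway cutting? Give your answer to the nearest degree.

51°

The section lies 55° from the strike.
tan α = tan 56° × sin 55° = 1.4826 × 0.8192 = 1.2144
apparent dip = arctan 1.2144 = 50.53°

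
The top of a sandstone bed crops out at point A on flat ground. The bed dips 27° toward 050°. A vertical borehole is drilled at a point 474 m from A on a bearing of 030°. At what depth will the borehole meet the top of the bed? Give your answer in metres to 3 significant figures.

227 m

The hole lies 20° from the dip direction, so the down-dip offset is 474 × cos 20° = 445.41 m.
Depth = down-dip offset × tan(dip) = 445.41 × tan 27° = 445.41 × 0.5095
Depth = 226.95 m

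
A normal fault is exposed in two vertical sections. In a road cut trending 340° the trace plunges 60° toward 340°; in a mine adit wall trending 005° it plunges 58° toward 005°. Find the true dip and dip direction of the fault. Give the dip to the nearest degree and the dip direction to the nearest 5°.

The two traces are lines in the plane: v₁ = (sin 340°·cos 60°, cos 340°·cos 60°, −sin 60°), v₂ = (sin 5°·cos 58°, cos 5°·cos 58°, −sin 58°).
n = v₁ × v₂ = (-0.059, 0.185, 0.112) (taken with n_z > 0).
Dip δ = arctan(|n_h|/n_z) = arctan(0.194/0.112) = 60.0°.
The horizontal component of n points toward azimuth atan2(n_x, n_y) = 342°, the dip direction.

true dip 60°, dip direction 340°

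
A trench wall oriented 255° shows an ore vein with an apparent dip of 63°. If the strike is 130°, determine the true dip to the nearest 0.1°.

67.3°

The section is 55° from the strike.
tan δ = tan α / sin β = tan 63° / sin 55° = 1.9626 / 0.8192 = 2.3959
δ = arctan(2.3959) = 67.35°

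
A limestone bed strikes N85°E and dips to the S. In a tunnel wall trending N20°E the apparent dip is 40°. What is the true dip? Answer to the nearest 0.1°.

42.8°

The section is 65° from the strike.
tan δ = tan α / sin β = tan 40° / sin 65° = 0.8391 / 0.9063 = 0.9258
true dip = arctan 0.9258 = 42.79°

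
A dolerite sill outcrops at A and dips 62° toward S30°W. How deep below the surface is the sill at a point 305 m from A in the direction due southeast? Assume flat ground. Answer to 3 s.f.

148 m

The hole lies 75° from the dip direction, so the down-dip offset is 305 × cos 75° = 78.94 m.
Depth = down-dip offset × tan(dip) = 78.94 × tan 62° = 78.94 × 1.8807
Depth = 148.46 m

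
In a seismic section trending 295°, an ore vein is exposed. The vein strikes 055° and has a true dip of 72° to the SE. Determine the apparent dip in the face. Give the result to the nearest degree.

The section lies 60° from the strike.
tan α = tan 72° × sin 60° = 3.0777 × 0.8660 = 2.6654
α = arctan(2.6654) = 69.43°

69°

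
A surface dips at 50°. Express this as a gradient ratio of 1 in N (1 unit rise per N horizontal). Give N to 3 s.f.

1 : N means tan θ = 1/N, so N = 1/tan 50° = 1/1.1918

1 in 0.839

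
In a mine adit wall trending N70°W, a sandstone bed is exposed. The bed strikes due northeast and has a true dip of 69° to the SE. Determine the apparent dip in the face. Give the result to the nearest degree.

The strike is due northeast and the section trends N70°W; the acute angle between them is β = 65°.
tan(apparent dip) = tan 69° · sin 65° = 2.3610
apparent dip = arctan 2.3610 = 67.05°

67°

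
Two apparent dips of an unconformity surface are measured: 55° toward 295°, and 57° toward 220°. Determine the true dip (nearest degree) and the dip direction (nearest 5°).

The two traces are lines in the plane: v₁ = (sin 295°·cos 55°, cos 295°·cos 55°, −sin 55°), v₂ = (sin 220°·cos 57°, cos 220°·cos 57°, −sin 57°).
The plane normal is n = v₁ × v₂ ∝ (-0.545, -0.149, 0.302).
tan δ = √(n_x²+n_y²)/n_z = 0.565/0.302, so δ = 61.9°.
Dip direction = azimuth of (n_x, n_y) = atan2(-0.545, -0.149) = 255°.

true dip 62°, dip direction 255°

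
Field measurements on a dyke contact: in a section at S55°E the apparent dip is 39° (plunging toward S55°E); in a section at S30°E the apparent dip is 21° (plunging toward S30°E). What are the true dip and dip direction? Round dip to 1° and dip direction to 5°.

Each apparent-dip line lies in the plane. As unit vectors (x east, y north, z up), v₁ plunges 39°→S55°E and v₂ plunges 21°→S30°E.
Cross product v₁ × v₂ gives the pole to the plane: n ∝ (0.349, 0.066, 0.307).
Dip δ = arctan(|n_h|/n_z) = arctan(0.355/0.307) = 49.2°.
Dip direction = atan2(0.349, 0.066) = 79° (azimuth of n's horizontal projection).

true dip 49°, dip direction 080°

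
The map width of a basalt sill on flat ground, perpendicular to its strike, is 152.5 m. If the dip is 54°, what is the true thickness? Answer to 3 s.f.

123 m

True thickness t = w · sin(dip) = 152.5 × sin 54°
t = 152.5 × 0.8090 = 123.375 m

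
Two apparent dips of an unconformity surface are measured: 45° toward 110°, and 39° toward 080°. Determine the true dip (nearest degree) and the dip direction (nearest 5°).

Represent each trace as a vector plunging at its apparent dip toward its trend (east-north-up frame): v₁ = (0.664, -0.242, -0.707), v₂ = (0.765, 0.135, -0.629).
Cross product v₁ × v₂ gives the pole to the plane: n ∝ (0.248, -0.123, 0.275).
True dip = arccos(n_z / |n|) = arccos(0.7049) = 45.2°.
The horizontal component of n points toward azimuth atan2(n_x, n_y) = 116°, the dip direction.

true dip 45°, dip direction 115°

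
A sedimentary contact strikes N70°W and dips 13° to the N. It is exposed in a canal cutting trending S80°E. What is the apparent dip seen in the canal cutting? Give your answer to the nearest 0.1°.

2.3°

The section lies 10° from the strike.
tan α = tan 13° × sin 10° = 0.2309 × 0.1736 = 0.0401
apparent dip = arctan 0.0401 = 2.30°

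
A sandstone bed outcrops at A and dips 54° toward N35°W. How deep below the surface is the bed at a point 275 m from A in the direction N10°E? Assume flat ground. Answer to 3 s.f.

The hole lies 45° from the dip direction, so the down-dip offset is 275 × cos 45° = 194.45 m.
Depth = down-dip offset × tan(dip) = 194.45 × tan 54° = 194.45 × 1.3764
Depth = 267.64 m

268 m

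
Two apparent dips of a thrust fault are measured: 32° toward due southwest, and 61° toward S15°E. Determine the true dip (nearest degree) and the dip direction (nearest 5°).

Each apparent-dip line lies in the plane. As unit vectors (x east, y north, z up), v₁ plunges 32°→due southwest and v₂ plunges 61°→S15°E.
The plane normal is n = v₁ × v₂ ∝ (0.276, -0.591, 0.356).
True dip = arccos(n_z / |n|) = arccos(0.4791) = 61.4°.
Dip direction = atan2(0.276, -0.591) = 155° (azimuth of n's horizontal projection).

true dip 61°, dip direction 155°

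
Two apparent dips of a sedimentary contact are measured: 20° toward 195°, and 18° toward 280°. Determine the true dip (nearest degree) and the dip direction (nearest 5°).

Represent each trace as a vector plunging at its apparent dip toward its trend (east-north-up frame): v₁ = (-0.243, -0.908, -0.342), v₂ = (-0.937, 0.165, -0.309).
n = v₁ × v₂ = (-0.337, -0.245, 0.890) (taken with n_z > 0).
tan δ = √(n_x²+n_y²)/n_z = 0.417/0.890, so δ = 25.1°.
The horizontal component of n points toward azimuth atan2(n_x, n_y) = 234°, the dip direction.

true dip 25°, dip direction 235°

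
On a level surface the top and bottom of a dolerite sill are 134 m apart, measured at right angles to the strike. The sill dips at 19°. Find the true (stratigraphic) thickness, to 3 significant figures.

43.6 m

True thickness t = w · sin(dip) = 134 × sin 19°
t = 134 × 0.3256 = 43.626 m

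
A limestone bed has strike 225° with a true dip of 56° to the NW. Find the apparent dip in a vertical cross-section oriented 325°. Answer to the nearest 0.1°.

The section lies 80° from the strike.
tan(apparent dip) = tan 56° · sin 80° = 1.4600
apparent dip = arctan 1.4600 = 55.59°

55.6°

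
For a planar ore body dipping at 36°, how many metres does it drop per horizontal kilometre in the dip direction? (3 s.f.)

727 m

drop per km = 1000 × tan 36° = 1000 × 0.7265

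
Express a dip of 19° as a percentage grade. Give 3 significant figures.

34.4%

grade % = 100 × tan 19° = 100 × 0.3443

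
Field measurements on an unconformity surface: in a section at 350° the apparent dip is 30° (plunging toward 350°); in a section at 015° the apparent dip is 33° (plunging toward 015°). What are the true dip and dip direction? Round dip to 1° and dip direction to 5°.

true dip 33°, dip direction 015°

Represent each trace as a vector plunging at its apparent dip toward its trend (east-north-up frame): v₁ = (-0.150, 0.853, -0.500), v₂ = (0.217, 0.810, -0.545).
Cross product v₁ × v₂ gives the pole to the plane: n ∝ (0.059, 0.190, 0.307).
tan δ = √(n_x²+n_y²)/n_z = 0.200/0.307, so δ = 33.0°.
Dip direction = atan2(0.059, 0.190) = 17° (azimuth of n's horizontal projection).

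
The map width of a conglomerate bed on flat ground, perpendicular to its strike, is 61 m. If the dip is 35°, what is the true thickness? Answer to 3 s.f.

35.0 m

True thickness t = w · sin(dip) = 61 × sin 35°
t = 61 × 0.5736 = 34.988 m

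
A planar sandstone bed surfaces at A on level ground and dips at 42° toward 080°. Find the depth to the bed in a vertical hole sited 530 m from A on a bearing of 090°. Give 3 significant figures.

470 m

The hole lies 10° from the dip direction, so the down-dip offset is 530 × cos 10° = 521.95 m.
Depth = down-dip offset × tan(dip) = 521.95 × tan 42° = 521.95 × 0.9004
Depth = 469.96 m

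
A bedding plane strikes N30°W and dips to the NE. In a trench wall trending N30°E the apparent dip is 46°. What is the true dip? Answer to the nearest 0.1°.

β = acute angle between strike N30°W and section N30°E = 60°.
tan(true dip) = tan 46° / sin 60° = 1.1957
δ = arctan(1.1957) = 50.09°

50.1°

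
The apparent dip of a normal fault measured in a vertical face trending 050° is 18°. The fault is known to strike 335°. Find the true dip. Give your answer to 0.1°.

The section is 75° from the strike.
tan(true dip) = tan 18° / sin 75° = 0.3364
true dip = arctan 0.3364 = 18.59°

18.6°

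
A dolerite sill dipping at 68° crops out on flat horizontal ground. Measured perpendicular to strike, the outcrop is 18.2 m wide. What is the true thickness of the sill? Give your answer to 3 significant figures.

16.9 m

True thickness t = w · sin(dip) = 18.2 × sin 68°
t = 18.2 × 0.9272 = 16.875 m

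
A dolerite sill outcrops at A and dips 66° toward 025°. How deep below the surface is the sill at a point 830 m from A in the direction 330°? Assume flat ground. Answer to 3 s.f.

1070 m

The hole lies 55° from the dip direction, so the down-dip offset is 830 × cos 55° = 476.07 m.
Depth = down-dip offset × tan(dip) = 476.07 × tan 66° = 476.07 × 2.2460
Depth = 1069.27 m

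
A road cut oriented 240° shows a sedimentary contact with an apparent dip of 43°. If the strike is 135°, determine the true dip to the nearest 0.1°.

β = acute angle between strike 135° and section 240° = 75°.
tan δ = tan α / sin β = tan 43° / sin 75° = 0.9325 / 0.9659 = 0.9654
true dip = arctan 0.9654 = 43.99°

44.0°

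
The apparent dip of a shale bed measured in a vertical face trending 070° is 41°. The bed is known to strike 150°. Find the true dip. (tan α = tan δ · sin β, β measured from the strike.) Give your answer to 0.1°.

β = acute angle between strike 150° and section 070° = 80°.
tan δ = tan α / sin β = tan 41° / sin 80° = 0.8693 / 0.9848 = 0.8827
δ = arctan(0.8827) = 41.43°

41.4°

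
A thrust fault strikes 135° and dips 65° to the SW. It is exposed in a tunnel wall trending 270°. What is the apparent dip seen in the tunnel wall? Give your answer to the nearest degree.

57°

The section lies 45° from the strike.
tan(apparent dip) = tan 65° · sin 45° = 1.5164
α = arctan(1.5164) = 56.60°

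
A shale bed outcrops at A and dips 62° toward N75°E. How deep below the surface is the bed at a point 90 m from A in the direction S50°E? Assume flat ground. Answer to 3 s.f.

97.1 m

The hole lies 55° from the dip direction, so the down-dip offset is 90 × cos 55° = 51.62 m.
Depth = down-dip offset × tan(dip) = 51.62 × tan 62° = 51.62 × 1.8807
Depth = 97.09 m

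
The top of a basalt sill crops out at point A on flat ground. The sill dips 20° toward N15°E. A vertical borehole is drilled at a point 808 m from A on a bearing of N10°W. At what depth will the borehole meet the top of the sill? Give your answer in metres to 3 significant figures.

The hole lies 25° from the dip direction, so the down-dip offset is 808 × cos 25° = 732.30 m.
Depth = down-dip offset × tan(dip) = 732.30 × tan 20° = 732.30 × 0.3640
Depth = 266.53 m

267 m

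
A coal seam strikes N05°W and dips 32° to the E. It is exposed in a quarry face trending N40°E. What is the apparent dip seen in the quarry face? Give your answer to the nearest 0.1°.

23.8°

Angle between strike (N05°W) and section (N40°E): β = 45°.
tan(apparent dip) = tan 32° · sin 45° = 0.4418
α = arctan(0.4418) = 23.84°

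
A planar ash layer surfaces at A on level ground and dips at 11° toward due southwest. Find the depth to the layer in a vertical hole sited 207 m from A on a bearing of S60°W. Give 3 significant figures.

The hole lies 15° from the dip direction, so the down-dip offset is 207 × cos 15° = 199.95 m.
Depth = down-dip offset × tan(dip) = 199.95 × tan 11° = 199.95 × 0.1944
Depth = 38.87 m

38.9 m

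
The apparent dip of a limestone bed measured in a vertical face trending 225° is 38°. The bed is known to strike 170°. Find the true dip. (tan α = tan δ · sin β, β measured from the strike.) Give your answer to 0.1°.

β = acute angle between strike 170° and section 225° = 55°.
tan(true dip) = tan 38° / sin 55° = 0.9538
true dip = arctan 0.9538 = 43.64°

43.6°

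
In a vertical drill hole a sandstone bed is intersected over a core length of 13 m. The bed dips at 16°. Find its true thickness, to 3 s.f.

True thickness t = h · cos(dip) = 13 × cos 16°
t = 13 × 0.9613 = 12.496 m

12.5 m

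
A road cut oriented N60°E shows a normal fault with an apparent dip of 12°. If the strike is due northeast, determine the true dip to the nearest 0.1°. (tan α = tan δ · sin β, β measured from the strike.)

39.4°

β = acute angle between strike due northeast and section N60°E = 15°.
tan(true dip) = tan 12° / sin 15° = 0.8213
δ = arctan(0.8213) = 39.39°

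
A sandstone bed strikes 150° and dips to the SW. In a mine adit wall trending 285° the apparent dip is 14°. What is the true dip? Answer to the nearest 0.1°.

19.4°

β = acute angle between strike 150° and section 285° = 45°.
tan(true dip) = tan 14° / sin 45° = 0.3526
δ = arctan(0.3526) = 19.42°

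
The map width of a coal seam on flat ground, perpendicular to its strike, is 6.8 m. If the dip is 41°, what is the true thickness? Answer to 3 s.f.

True thickness t = w · sin(dip) = 6.8 × sin 41°
t = 6.8 × 0.6561 = 4.461 m

4.46 m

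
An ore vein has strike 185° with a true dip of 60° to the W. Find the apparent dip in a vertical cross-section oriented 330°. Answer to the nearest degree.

The strike is 185° and the section trends 330°; the acute angle between them is β = 35°.
tan α = tan 60° × sin 35° = 1.7321 × 0.5736 = 0.9935
α = arctan(0.9935) = 44.81°

45°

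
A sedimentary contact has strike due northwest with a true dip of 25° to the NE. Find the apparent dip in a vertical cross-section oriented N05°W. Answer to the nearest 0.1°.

16.7°

The section lies 40° from the strike.
tan(apparent dip) = tan 25° · sin 40° = 0.2997
α = arctan(0.2997) = 16.69°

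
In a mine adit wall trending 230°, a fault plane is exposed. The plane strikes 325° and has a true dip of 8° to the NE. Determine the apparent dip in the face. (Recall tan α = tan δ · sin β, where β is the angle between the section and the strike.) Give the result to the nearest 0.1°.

8.0°

Angle between strike (325°) and section (230°): β = 85°.
tan(apparent dip) = tan 8° · sin 85° = 0.1400
apparent dip = arctan 0.1400 = 7.97°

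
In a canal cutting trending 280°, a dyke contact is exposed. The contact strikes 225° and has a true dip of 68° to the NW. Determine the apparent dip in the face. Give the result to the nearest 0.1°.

63.7°

The section lies 55° from the strike.
tan α = tan 68° × sin 55° = 2.4751 × 0.8192 = 2.0275
α = arctan(2.0275) = 63.75°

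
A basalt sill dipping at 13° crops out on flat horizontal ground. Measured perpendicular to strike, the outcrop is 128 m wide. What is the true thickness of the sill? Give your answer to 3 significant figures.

28.8 m

True thickness t = w · sin(dip) = 128 × sin 13°
t = 128 × 0.2250 = 28.794 m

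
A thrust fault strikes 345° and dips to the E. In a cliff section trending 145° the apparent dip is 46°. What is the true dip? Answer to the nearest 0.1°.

β = acute angle between strike 345° and section 145° = 20°.
tan(true dip) = tan 46° / sin 20° = 3.0277
δ = arctan(3.0277) = 71.72°

71.7°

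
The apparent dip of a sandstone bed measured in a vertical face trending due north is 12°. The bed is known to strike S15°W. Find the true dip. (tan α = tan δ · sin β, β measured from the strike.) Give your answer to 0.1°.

The section is 15° from the strike.
tan(true dip) = tan 12° / sin 15° = 0.8213
δ = arctan(0.8213) = 39.39°

39.4°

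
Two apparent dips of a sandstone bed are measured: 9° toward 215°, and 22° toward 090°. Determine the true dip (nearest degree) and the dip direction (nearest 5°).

true dip 32°, dip direction 140°

The two traces are lines in the plane: v₁ = (sin 215°·cos 9°, cos 215°·cos 9°, −sin 9°), v₂ = (sin 90°·cos 22°, cos 90°·cos 22°, −sin 22°).
The plane normal is n = v₁ × v₂ ∝ (0.303, -0.357, 0.750).
Dip δ = arctan(|n_h|/n_z) = arctan(0.469/0.750) = 32.0°.
Dip direction = azimuth of (n_x, n_y) = atan2(0.303, -0.357) = 140°.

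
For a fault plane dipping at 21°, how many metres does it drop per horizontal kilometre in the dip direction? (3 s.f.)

384 m

drop per km = 1000 × tan 21° = 1000 × 0.3839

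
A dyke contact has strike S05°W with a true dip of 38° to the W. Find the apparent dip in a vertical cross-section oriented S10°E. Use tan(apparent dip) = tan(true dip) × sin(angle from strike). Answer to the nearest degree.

The strike is S05°W and the section trends S10°E; the acute angle between them is β = 15°.
tan α = tan 38° × sin 15° = 0.7813 × 0.2588 = 0.2022
apparent dip = arctan 0.2022 = 11.43°

11°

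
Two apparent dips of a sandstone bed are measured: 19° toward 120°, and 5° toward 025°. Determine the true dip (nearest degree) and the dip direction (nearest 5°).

Represent each trace as a vector plunging at its apparent dip toward its trend (east-north-up frame): v₁ = (0.819, -0.473, -0.326), v₂ = (0.421, 0.903, -0.087).
n = v₁ × v₂ = (0.335, -0.066, 0.938) (taken with n_z > 0).
True dip = arccos(n_z / |n|) = arccos(0.9397) = 20.0°.
Dip direction = atan2(0.335, -0.066) = 101° (azimuth of n's horizontal projection).

true dip 20°, dip direction 100°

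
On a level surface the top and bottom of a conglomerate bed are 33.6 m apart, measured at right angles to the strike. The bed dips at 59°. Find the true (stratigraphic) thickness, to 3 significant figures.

28.8 m

True thickness t = w · sin(dip) = 33.6 × sin 59°
t = 33.6 × 0.8572 = 28.801 m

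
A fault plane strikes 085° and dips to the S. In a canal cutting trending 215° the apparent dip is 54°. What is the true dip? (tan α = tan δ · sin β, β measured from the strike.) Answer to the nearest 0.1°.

60.9°

β = acute angle between strike 085° and section 215° = 50°.
tan δ = tan α / sin β = tan 54° / sin 50° = 1.3764 / 0.7660 = 1.7967
true dip = arctan 1.7967 = 60.90°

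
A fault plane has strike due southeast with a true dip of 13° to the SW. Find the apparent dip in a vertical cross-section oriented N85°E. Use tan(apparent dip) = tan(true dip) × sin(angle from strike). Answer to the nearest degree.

The section lies 50° from the strike.
tan α = tan 13° × sin 50° = 0.2309 × 0.7660 = 0.1769
α = arctan(0.1769) = 10.03°

10°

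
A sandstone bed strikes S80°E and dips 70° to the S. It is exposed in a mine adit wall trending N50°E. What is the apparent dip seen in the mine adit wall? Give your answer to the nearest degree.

65°

Angle between strike (S80°E) and section (N50°E): β = 50°.
tan(apparent dip) = tan 70° · sin 50° = 2.1047
α = arctan(2.1047) = 64.59°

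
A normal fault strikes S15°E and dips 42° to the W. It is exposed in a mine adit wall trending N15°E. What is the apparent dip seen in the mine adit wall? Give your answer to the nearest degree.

The section lies 30° from the strike.
tan α = tan 42° × sin 30° = 0.9004 × 0.5000 = 0.4502
apparent dip = arctan 0.4502 = 24.24°

24°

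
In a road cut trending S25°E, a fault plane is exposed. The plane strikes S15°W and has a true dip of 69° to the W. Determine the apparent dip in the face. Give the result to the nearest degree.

59°

Angle between strike (S15°W) and section (S25°E): β = 40°.
tan(apparent dip) = tan 69° · sin 40° = 1.6745
apparent dip = arctan 1.6745 = 59.15°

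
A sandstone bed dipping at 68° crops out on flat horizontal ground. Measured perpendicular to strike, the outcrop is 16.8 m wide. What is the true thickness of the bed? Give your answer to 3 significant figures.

15.6 m

True thickness t = w · sin(dip) = 16.8 × sin 68°
t = 16.8 × 0.9272 = 15.577 m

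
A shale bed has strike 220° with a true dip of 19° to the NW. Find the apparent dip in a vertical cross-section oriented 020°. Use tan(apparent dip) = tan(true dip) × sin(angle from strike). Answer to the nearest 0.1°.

The section lies 20° from the strike.
tan(apparent dip) = tan 19° · sin 20° = 0.1178
apparent dip = arctan 0.1178 = 6.72°

6.7°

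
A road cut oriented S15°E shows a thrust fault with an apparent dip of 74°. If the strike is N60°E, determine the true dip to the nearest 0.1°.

74.5°

The section is 75° from the strike.
tan δ = tan α / sin β = tan 74° / sin 75° = 3.4874 / 0.9659 = 3.6104
δ = arctan(3.6104) = 74.52°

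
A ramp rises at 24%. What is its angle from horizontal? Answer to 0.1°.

tan θ = 24/100 = 0.2400
θ = arctan(0.2400) = 13.50°

13.5°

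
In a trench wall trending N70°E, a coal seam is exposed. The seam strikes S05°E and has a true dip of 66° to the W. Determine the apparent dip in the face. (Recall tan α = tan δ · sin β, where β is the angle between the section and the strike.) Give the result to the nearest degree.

The section lies 75° from the strike.
tan(apparent dip) = tan 66° · sin 75° = 2.1695
α = arctan(2.1695) = 65.25°

65°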